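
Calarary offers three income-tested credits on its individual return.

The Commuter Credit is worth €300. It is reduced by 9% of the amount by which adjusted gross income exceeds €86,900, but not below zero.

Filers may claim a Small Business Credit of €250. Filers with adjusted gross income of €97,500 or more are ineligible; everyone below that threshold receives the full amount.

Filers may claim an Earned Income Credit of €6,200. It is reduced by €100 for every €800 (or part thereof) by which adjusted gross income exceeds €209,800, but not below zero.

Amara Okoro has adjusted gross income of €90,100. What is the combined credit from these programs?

€6,462

Commuter Credit: 9% of the €3,200 excess over €86,900 is €288; credit = €300 − €288 = €12.
Small Business Credit: €90,100 is below the €97,500 cutoff, so the full €250 applies.
Earned Income Credit: €90,100 is at or below the €209,800 threshold, so the full €6,200 applies.
Total: €12 + €250 + €6,200 = €6,462.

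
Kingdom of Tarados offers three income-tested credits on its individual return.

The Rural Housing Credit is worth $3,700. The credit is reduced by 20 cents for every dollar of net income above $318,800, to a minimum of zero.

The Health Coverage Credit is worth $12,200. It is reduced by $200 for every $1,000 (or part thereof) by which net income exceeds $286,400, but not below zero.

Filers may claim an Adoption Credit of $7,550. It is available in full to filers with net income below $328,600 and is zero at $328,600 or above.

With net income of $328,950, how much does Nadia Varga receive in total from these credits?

Rural Housing Credit: 20% of the $10,150 excess over $318,800 is $2,030; credit = $3,700 − $2,030 = $1,670.
Health Coverage Credit: income exceeds $286,400 by $42,550, which is 43 full-or-partial $1,000 increments; reduction = 43 × $200 = $8,600, leaving $3,600.
Adoption Credit: $328,950 meets or exceeds the $328,600 cutoff, so the credit is $0.
Total: $1,670 + $3,600 + $0 = $5,270.

$5,270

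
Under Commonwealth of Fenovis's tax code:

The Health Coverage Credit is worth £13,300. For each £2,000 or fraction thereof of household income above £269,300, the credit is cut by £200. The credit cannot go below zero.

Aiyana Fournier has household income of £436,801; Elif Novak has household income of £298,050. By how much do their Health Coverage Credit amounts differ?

£10,300

Aiyana (£436,801): Health Coverage Credit: income exceeds £269,300 by £167,501 → 84 increments × £200 = £16,800 ≥ base, so the credit is £0.
Elif (£298,050): Health Coverage Credit: income exceeds £269,300 by £28,750, which is 15 full-or-partial £2,000 increments; reduction = 15 × £200 = £3,000, leaving £10,300.
Difference: |£0 − £10,300| = £10,300.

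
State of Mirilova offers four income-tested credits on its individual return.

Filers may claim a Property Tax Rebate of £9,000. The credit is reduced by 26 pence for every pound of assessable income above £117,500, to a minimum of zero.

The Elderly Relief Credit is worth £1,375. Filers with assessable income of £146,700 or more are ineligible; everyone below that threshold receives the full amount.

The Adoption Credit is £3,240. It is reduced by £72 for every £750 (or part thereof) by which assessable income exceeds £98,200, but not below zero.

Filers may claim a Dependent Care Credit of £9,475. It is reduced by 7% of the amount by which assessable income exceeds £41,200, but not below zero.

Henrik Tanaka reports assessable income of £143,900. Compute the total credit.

Property Tax Rebate: 26% of the £26,400 excess over £117,500 is £6,864; credit = £9,000 − £6,864 = £2,136.
Elderly Relief Credit: £143,900 is below the £146,700 cutoff, so the full £1,375 applies.
Adoption Credit: income exceeds £98,200 by £45,700 → 61 increments × £72 = £4,392 ≥ base, so the credit is £0.
Dependent Care Credit: 7% of the £102,700 excess over £41,200 is £7,189; credit = £9,475 − £7,189 = £2,286.
Total: £2,136 + £1,375 + £0 + £2,286 = £5,797.

£5,797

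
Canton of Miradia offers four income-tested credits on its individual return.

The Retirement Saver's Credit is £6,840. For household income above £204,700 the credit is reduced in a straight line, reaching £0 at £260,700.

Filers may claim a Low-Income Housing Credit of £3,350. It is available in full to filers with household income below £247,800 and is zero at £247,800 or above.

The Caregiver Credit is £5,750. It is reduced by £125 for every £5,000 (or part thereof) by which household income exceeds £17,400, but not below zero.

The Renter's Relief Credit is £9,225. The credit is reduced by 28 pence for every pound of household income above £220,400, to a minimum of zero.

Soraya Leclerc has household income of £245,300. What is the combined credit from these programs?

£7,484

Retirement Saver's Credit: £245,300 is £40,600 into a £56,000 phase-out range, leaving 15,400/56,000 of the credit: £6,840 × 15,400/56,000 = £1,881.
Low-Income Housing Credit: £245,300 is below the £247,800 cutoff, so the full £3,350 applies.
Caregiver Credit: income exceeds £17,400 by £227,900 → 46 increments × £125 = £5,750 ≥ base, so the credit is £0.
Renter's Relief Credit: 28% of the £24,900 excess over £220,400 is £6,972; credit = £9,225 − £6,972 = £2,253.
Total: £1,881 + £3,350 + £0 + £2,253 = £7,484.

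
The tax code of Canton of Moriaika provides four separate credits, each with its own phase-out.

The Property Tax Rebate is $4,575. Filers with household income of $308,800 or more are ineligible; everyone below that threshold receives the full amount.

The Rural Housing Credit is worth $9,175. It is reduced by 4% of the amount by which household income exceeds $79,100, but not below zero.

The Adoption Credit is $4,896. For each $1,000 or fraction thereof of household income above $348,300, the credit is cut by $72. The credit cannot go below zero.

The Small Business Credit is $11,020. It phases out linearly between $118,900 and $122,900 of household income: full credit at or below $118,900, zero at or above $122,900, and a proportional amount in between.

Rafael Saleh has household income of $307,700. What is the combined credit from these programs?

$9,502

Property Tax Rebate: $307,700 is below the $308,800 cutoff, so the full $4,575 applies.
Rural Housing Credit: 4% of the $228,600 excess over $79,100 is $9,144; credit = $9,175 − $9,144 = $31.
Adoption Credit: $307,700 is at or below the $348,300 threshold, so the full $4,896 applies.
Small Business Credit: $307,700 is at or above $122,900, so the credit is $0.
Total: $4,575 + $31 + $4,896 + $0 = $9,502.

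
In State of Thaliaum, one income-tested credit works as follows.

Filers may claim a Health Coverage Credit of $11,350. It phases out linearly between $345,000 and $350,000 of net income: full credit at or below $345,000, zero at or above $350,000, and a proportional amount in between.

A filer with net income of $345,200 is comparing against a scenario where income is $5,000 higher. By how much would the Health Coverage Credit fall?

At $345,200 — $345,200 is $200 into a $5,000 phase-out range, leaving 4,800/5,000 of the credit: $11,350 × 4,800/5,000 = $10,896.
At $350,200 — $350,200 is at or above $350,000, so the credit is $0.
Lost: $10,896 − $0 = $10,896.

$10,896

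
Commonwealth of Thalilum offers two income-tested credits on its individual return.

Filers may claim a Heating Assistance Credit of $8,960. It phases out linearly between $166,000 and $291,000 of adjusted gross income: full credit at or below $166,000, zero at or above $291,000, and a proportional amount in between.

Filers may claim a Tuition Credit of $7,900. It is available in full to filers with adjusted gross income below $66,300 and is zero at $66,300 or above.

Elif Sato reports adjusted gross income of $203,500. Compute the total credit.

$6,272

Heating Assistance Credit: $203,500 is $37,500 into a $125,000 phase-out range, leaving 87,500/125,000 of the credit: $8,960 × 87,500/125,000 = $6,272.
Tuition Credit: $203,500 meets or exceeds the $66,300 cutoff, so the credit is $0.
Total: $6,272 + $0 = $6,272.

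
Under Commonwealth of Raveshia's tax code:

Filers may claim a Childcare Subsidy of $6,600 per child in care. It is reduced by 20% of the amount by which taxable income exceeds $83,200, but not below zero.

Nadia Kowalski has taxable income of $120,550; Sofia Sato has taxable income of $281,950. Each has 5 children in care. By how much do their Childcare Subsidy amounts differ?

$25,530

Nadia ($120,550): Childcare Subsidy: base = 5 × $6,600 = $33,000. 20% of the $37,350 excess over $83,200 is $7,470; credit = $33,000 − $7,470 = $25,530.
Sofia ($281,950): Childcare Subsidy: base = 5 × $6,600 = $33,000. 20% of the $198,750 excess over $83,200 is $39,750 ≥ base, so the credit is $0.
Difference: |$25,530 − $0| = $25,530.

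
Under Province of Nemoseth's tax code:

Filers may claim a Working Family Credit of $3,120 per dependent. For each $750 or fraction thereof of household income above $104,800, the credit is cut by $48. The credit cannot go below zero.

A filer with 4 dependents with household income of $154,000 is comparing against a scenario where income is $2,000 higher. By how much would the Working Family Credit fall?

At $154,000 — base = 4 × $3,120 = $12,480. income exceeds $104,800 by $49,200, which is 66 full-or-partial $750 increments; reduction = 66 × $48 = $3,168, leaving $9,312.
At $156,000 — base = 4 × $3,120 = $12,480. income exceeds $104,800 by $51,200, which is 69 full-or-partial $750 increments; reduction = 69 × $48 = $3,312, leaving $9,168.
Lost: $9,312 − $9,168 = $144.

$144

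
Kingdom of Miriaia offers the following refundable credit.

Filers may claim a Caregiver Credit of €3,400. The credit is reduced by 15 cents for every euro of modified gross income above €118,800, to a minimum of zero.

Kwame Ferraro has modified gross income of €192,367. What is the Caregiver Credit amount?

Caregiver Credit: 15% of the €73,567 excess over €118,800 is €11,035.05 ≥ base, so the credit is €0.

€0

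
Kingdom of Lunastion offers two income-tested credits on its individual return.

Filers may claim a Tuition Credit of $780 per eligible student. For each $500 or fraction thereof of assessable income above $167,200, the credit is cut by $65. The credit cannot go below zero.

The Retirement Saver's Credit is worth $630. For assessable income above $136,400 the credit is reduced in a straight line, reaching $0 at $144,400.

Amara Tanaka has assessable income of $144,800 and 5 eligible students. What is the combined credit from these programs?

$3,900

Tuition Credit: base = 5 × $780 = $3,900. $144,800 is at or below the $167,200 threshold, so the full $3,900 applies.
Retirement Saver's Credit: $144,800 is at or above $144,400, so the credit is $0.
Total: $3,900 + $0 = $3,900.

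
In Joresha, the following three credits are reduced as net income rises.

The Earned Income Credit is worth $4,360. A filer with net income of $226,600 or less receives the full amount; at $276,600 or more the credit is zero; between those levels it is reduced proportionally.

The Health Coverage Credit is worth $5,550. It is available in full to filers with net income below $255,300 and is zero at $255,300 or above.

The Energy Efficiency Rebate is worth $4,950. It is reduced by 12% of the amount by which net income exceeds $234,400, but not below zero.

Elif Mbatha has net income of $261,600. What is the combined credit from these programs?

Earned Income Credit: $261,600 is $35,000 into a $50,000 phase-out range, leaving 15,000/50,000 of the credit: $4,360 × 15,000/50,000 = $1,308.
Health Coverage Credit: $261,600 meets or exceeds the $255,300 cutoff, so the credit is $0.
Energy Efficiency Rebate: 12% of the $27,200 excess over $234,400 is $3,264; credit = $4,950 − $3,264 = $1,686.
Total: $1,308 + $0 + $1,686 = $2,994.

$2,994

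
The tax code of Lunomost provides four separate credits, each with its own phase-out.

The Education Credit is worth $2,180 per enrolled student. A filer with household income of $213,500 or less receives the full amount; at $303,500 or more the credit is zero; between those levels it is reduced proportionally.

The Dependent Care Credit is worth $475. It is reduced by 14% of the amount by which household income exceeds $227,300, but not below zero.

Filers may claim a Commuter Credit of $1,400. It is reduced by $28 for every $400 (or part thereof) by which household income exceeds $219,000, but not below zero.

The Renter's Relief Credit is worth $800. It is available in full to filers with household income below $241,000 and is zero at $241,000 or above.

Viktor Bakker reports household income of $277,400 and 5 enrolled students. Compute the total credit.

$3,161

Education Credit: base = 5 × $2,180 = $10,900. $277,400 is $63,900 into a $90,000 phase-out range, leaving 26,100/90,000 of the credit: $10,900 × 26,100/90,000 = $3,161.
Dependent Care Credit: 14% of the $50,100 excess over $227,300 is $7,014 ≥ base, so the credit is $0.
Commuter Credit: income exceeds $219,000 by $58,400 → 146 increments × $28 = $4,088 ≥ base, so the credit is $0.
Renter's Relief Credit: $277,400 meets or exceeds the $241,000 cutoff, so the credit is $0.
Total: $3,161 + $0 + $0 + $0 = $3,161.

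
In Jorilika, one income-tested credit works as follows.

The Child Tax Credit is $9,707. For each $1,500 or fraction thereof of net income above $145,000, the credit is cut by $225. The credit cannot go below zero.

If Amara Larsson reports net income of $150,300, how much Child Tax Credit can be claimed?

Child Tax Credit: income exceeds $145,000 by $5,300, which is 4 full-or-partial $1,500 increments; reduction = 4 × $225 = $900, leaving $8,807.

$8,807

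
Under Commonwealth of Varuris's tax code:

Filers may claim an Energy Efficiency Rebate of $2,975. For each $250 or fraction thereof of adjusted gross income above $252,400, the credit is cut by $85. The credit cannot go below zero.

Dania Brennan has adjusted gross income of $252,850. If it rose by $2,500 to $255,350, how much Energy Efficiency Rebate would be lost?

At $252,850 — income exceeds $252,400 by $450, which is 2 full-or-partial $250 increments; reduction = 2 × $85 = $170, leaving $2,805.
At $255,350 — income exceeds $252,400 by $2,950, which is 12 full-or-partial $250 increments; reduction = 12 × $85 = $1,020, leaving $1,955.
Lost: $2,805 − $1,955 = $850.

$850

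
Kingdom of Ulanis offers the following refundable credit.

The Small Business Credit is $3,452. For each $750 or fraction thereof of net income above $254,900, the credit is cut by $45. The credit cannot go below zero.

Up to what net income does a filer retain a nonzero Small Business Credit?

After 76 increments the reduction is 76 × $45 = $3,420, leaving $32; one more increment wipes it out. Increment 76 ends at excess 76 × $750 = $57,000, so the highest qualifying income is $254,900 + $57,000 = $311,900.

$311,900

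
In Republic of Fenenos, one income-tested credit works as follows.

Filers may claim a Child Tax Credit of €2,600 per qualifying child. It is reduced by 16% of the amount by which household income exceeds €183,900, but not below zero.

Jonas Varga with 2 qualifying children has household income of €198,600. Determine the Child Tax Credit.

€2,848

Child Tax Credit: base = 2 × €2,600 = €5,200. 16% of the €14,700 excess over €183,900 is €2,352; credit = €5,200 − €2,352 = €2,848.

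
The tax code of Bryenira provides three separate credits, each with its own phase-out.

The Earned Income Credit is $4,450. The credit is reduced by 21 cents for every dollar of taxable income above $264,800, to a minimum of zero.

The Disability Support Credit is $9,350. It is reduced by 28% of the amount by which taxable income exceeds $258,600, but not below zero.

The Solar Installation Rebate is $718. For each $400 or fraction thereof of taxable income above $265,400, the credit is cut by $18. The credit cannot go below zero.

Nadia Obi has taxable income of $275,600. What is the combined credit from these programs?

$7,022

Earned Income Credit: 21% of the $10,800 excess over $264,800 is $2,268; credit = $4,450 − $2,268 = $2,182.
Disability Support Credit: 28% of the $17,000 excess over $258,600 is $4,760; credit = $9,350 − $4,760 = $4,590.
Solar Installation Rebate: income exceeds $265,400 by $10,200, which is 26 full-or-partial $400 increments; reduction = 26 × $18 = $468, leaving $250.
Total: $2,182 + $4,590 + $250 = $7,022.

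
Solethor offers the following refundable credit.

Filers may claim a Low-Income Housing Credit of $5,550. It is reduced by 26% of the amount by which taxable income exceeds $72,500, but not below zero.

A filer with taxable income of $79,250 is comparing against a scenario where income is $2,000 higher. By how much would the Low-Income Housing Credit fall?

$520

At $79,250 — 26% of the $6,750 excess over $72,500 is $1,755; credit = $5,550 − $1,755 = $3,795.
At $81,250 — 26% of the $8,750 excess over $72,500 is $2,275; credit = $5,550 − $2,275 = $3,275.
Lost: $3,795 − $3,275 = $520.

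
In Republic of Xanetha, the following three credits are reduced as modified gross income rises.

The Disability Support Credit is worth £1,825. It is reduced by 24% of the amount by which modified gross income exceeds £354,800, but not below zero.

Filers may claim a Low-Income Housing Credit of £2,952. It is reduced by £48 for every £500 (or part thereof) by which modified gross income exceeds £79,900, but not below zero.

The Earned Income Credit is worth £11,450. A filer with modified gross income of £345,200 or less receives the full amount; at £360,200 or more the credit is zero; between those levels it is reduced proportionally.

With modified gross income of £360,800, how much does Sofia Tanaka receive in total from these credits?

Disability Support Credit: 24% of the £6,000 excess over £354,800 is £1,440; credit = £1,825 − £1,440 = £385.
Low-Income Housing Credit: income exceeds £79,900 by £280,900 → 562 increments × £48 = £26,976 ≥ base, so the credit is £0.
Earned Income Credit: £360,800 is at or above £360,200, so the credit is £0.
Total: £385 + £0 + £0 = £385.

£385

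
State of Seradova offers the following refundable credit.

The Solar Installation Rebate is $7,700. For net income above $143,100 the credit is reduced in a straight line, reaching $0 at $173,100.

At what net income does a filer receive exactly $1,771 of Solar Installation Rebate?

$1,771 is 1,771/7,700 of the full $7,700, so 5,929/7,700 of the $30,000 range has been used: income = $143,100 + $30,000 × 5,929/7,700 = $166,200.

$166,200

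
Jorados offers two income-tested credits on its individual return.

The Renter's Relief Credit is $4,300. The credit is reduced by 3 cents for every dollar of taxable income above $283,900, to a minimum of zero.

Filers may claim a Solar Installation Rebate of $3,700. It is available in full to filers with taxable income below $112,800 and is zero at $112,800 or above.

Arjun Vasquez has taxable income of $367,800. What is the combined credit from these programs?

$1,783

Renter's Relief Credit: 3% of the $83,900 excess over $283,900 is $2,517; credit = $4,300 − $2,517 = $1,783.
Solar Installation Rebate: $367,800 meets or exceeds the $112,800 cutoff, so the credit is $0.
Total: $1,783 + $0 = $1,783.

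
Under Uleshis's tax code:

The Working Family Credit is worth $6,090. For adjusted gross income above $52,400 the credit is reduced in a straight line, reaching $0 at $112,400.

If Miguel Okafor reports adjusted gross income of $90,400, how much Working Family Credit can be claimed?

Working Family Credit: $90,400 is $38,000 into a $60,000 phase-out range, leaving 22,000/60,000 of the credit: $6,090 × 22,000/60,000 = $2,233.

$2,233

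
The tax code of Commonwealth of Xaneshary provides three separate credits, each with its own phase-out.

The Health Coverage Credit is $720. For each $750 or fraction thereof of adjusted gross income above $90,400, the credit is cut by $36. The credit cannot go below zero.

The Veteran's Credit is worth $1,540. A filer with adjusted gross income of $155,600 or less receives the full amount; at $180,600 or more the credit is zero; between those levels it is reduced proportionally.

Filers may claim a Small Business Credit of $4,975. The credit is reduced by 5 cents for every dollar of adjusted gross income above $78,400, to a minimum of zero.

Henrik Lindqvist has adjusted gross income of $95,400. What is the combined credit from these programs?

Health Coverage Credit: income exceeds $90,400 by $5,000, which is 7 full-or-partial $750 increments; reduction = 7 × $36 = $252, leaving $468.
Veteran's Credit: $95,400 is at or below the $155,600 threshold, so the full $1,540 applies.
Small Business Credit: 5% of the $17,000 excess over $78,400 is $850; credit = $4,975 − $850 = $4,125.
Total: $468 + $1,540 + $4,125 = $6,133.

$6,133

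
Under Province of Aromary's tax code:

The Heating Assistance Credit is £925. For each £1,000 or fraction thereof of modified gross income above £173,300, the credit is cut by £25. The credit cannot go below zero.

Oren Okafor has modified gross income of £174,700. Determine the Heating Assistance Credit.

Heating Assistance Credit: income exceeds £173,300 by £1,400, which is 2 full-or-partial £1,000 increments; reduction = 2 × £25 = £50, leaving £875.

£875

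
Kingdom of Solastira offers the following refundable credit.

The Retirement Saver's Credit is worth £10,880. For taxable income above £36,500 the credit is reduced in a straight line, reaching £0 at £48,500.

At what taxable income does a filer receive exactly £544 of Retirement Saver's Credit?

£544 is 544/10,880 of the full £10,880, so 10,336/10,880 of the £12,000 range has been used: income = £36,500 + £12,000 × 10,336/10,880 = £47,900.

£47,900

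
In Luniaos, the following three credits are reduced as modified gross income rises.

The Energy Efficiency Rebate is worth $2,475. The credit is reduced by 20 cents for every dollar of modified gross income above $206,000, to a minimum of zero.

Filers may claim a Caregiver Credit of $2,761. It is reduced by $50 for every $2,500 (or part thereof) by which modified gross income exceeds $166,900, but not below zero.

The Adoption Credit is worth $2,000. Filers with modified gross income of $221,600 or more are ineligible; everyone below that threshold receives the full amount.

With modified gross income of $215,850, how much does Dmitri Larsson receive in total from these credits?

Energy Efficiency Rebate: 20% of the $9,850 excess over $206,000 is $1,970; credit = $2,475 − $1,970 = $505.
Caregiver Credit: income exceeds $166,900 by $48,950, which is 20 full-or-partial $2,500 increments; reduction = 20 × $50 = $1,000, leaving $1,761.
Adoption Credit: $215,850 is below the $221,600 cutoff, so the full $2,000 applies.
Total: $505 + $1,761 + $2,000 = $4,266.

$4,266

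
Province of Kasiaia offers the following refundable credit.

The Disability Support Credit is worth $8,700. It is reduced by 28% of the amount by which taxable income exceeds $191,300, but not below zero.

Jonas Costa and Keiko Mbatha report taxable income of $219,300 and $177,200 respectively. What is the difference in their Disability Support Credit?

$7,840

Jonas ($219,300): Disability Support Credit: 28% of the $28,000 excess over $191,300 is $7,840; credit = $8,700 − $7,840 = $860.
Keiko ($177,200): Disability Support Credit: $177,200 is at or below the $191,300 threshold, so the full $8,700 applies.
Difference: |$860 − $8,700| = $7,840.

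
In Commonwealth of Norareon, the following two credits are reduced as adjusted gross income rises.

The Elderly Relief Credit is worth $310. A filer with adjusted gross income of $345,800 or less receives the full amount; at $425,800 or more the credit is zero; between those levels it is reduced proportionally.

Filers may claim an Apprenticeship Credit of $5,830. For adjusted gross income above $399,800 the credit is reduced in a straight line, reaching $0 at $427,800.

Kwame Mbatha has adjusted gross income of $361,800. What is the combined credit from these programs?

$6,078

Elderly Relief Credit: $361,800 is $16,000 into a $80,000 phase-out range, leaving 64,000/80,000 of the credit: $310 × 64,000/80,000 = $248.
Apprenticeship Credit: $361,800 is at or below the $399,800 threshold, so the full $5,830 applies.
Total: $248 + $5,830 = $6,078.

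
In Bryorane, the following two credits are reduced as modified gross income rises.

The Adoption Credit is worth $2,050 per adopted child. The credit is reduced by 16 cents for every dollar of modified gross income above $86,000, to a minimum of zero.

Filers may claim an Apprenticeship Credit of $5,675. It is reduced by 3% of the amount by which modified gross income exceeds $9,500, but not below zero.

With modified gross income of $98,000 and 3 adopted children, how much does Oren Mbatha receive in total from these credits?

$7,250

Adoption Credit: base = 3 × $2,050 = $6,150. 16% of the $12,000 excess over $86,000 is $1,920; credit = $6,150 − $1,920 = $4,230.
Apprenticeship Credit: 3% of the $88,500 excess over $9,500 is $2,655; credit = $5,675 − $2,655 = $3,020.
Total: $4,230 + $3,020 = $7,250.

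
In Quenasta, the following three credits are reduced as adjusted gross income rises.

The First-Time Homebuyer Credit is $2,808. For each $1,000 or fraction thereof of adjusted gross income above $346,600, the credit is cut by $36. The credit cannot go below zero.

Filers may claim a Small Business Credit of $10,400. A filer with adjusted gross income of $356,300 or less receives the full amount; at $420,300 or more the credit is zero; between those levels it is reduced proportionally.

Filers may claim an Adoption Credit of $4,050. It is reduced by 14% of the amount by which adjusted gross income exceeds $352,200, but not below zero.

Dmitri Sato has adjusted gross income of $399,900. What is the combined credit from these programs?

$4,179

First-Time Homebuyer Credit: income exceeds $346,600 by $53,300, which is 54 full-or-partial $1,000 increments; reduction = 54 × $36 = $1,944, leaving $864.
Small Business Credit: $399,900 is $43,600 into a $64,000 phase-out range, leaving 20,400/64,000 of the credit: $10,400 × 20,400/64,000 = $3,315.
Adoption Credit: 14% of the $47,700 excess over $352,200 is $6,678 ≥ base, so the credit is $0.
Total: $864 + $3,315 + $0 = $4,179.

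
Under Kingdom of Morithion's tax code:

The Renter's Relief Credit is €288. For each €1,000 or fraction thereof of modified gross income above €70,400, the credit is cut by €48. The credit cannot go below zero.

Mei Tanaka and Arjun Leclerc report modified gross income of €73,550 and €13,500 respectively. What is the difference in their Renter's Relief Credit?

€192

Mei (€73,550): Renter's Relief Credit: income exceeds €70,400 by €3,150, which is 4 full-or-partial €1,000 increments; reduction = 4 × €48 = €192, leaving €96.
Arjun (€13,500): Renter's Relief Credit: €13,500 is at or below the €70,400 threshold, so the full €288 applies.
Difference: |€96 − €288| = €192.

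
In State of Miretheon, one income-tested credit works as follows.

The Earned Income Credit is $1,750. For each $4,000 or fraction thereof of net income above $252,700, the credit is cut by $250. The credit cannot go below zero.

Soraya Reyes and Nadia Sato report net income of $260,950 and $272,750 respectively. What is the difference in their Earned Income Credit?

$750

Soraya ($260,950): Earned Income Credit: income exceeds $252,700 by $8,250, which is 3 full-or-partial $4,000 increments; reduction = 3 × $250 = $750, leaving $1,000.
Nadia ($272,750): Earned Income Credit: income exceeds $252,700 by $20,050, which is 6 full-or-partial $4,000 increments; reduction = 6 × $250 = $1,500, leaving $250.
Difference: |$1,000 − $250| = $750.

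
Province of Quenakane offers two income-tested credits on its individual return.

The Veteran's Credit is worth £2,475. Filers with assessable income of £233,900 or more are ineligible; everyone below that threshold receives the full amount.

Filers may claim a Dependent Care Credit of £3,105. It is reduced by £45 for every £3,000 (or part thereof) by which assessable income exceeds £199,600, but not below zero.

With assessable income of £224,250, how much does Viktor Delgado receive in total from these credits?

£5,175

Veteran's Credit: £224,250 is below the £233,900 cutoff, so the full £2,475 applies.
Dependent Care Credit: income exceeds £199,600 by £24,650, which is 9 full-or-partial £3,000 increments; reduction = 9 × £45 = £405, leaving £2,700.
Total: £2,475 + £2,700 = £5,175.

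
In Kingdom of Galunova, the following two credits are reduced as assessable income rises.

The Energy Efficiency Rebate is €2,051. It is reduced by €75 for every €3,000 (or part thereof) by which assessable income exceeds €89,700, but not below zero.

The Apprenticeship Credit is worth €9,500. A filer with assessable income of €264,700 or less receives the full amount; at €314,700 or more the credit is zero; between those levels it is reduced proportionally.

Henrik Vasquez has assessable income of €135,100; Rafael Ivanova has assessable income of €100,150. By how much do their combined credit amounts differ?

Henrik (€135,100): Energy Efficiency Rebate: income exceeds €89,700 by €45,400, which is 16 full-or-partial €3,000 increments; reduction = 16 × €75 = €1,200, leaving €851. Apprenticeship Credit: €135,100 is at or below the €264,700 threshold, so the full €9,500 applies. total €851 + €9,500 = €10,351
Rafael (€100,150): Energy Efficiency Rebate: income exceeds €89,700 by €10,450, which is 4 full-or-partial €3,000 increments; reduction = 4 × €75 = €300, leaving €1,751. Apprenticeship Credit: €100,150 is at or below the €264,700 threshold, so the full €9,500 applies. total €1,751 + €9,500 = €11,251
Difference: |€10,351 − €11,251| = €900.

€900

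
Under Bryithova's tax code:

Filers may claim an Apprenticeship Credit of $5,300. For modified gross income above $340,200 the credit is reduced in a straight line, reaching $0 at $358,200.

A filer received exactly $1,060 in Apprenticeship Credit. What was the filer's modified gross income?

$1,060 is 1,060/5,300 of the full $5,300, so 4,240/5,300 of the $18,000 range has been used: income = $340,200 + $18,000 × 4,240/5,300 = $354,600.

$354,600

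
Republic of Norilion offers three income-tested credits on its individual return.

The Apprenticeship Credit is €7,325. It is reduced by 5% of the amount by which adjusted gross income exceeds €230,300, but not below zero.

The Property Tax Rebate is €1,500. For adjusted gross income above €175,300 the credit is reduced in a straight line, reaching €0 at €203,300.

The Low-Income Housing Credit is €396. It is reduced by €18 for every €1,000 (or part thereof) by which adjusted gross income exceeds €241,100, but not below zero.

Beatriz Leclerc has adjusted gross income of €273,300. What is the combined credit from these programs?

Apprenticeship Credit: 5% of the €43,000 excess over €230,300 is €2,150; credit = €7,325 − €2,150 = €5,175.
Property Tax Rebate: €273,300 is at or above €203,300, so the credit is €0.
Low-Income Housing Credit: income exceeds €241,100 by €32,200 → 33 increments × €18 = €594 ≥ base, so the credit is €0.
Total: €5,175 + €0 + €0 = €5,175.

€5,175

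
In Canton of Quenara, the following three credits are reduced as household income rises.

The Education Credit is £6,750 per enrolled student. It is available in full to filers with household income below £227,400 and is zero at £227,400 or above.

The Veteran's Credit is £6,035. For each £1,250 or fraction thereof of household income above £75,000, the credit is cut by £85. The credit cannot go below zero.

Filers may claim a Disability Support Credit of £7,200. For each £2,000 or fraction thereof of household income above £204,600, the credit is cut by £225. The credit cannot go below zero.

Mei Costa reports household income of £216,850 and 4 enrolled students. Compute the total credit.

£32,625

Education Credit: base = 4 × £6,750 = £27,000. £216,850 is below the £227,400 cutoff, so the full £27,000 applies.
Veteran's Credit: income exceeds £75,000 by £141,850 → 114 increments × £85 = £9,690 ≥ base, so the credit is £0.
Disability Support Credit: income exceeds £204,600 by £12,250, which is 7 full-or-partial £2,000 increments; reduction = 7 × £225 = £1,575, leaving £5,625.
Total: £27,000 + £0 + £5,625 = £32,625.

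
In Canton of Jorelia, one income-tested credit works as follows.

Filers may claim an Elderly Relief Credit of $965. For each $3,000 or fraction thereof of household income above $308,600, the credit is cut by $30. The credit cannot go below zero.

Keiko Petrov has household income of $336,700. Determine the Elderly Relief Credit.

Elderly Relief Credit: income exceeds $308,600 by $28,100, which is 10 full-or-partial $3,000 increments; reduction = 10 × $30 = $300, leaving $665.

$665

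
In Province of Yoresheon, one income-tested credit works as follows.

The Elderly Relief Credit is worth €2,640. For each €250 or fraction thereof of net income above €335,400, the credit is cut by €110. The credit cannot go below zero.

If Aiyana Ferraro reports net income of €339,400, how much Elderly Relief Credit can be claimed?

€880

Elderly Relief Credit: income exceeds €335,400 by €4,000, which is 16 full-or-partial €250 increments; reduction = 16 × €110 = €1,760, leaving €880.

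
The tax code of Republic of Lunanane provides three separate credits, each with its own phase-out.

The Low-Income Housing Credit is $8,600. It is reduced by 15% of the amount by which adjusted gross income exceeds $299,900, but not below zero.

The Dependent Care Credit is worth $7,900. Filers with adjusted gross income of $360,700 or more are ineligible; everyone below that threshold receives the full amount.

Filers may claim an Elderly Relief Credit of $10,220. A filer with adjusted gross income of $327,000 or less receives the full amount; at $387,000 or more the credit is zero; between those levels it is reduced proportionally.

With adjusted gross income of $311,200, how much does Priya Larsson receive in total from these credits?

Low-Income Housing Credit: 15% of the $11,300 excess over $299,900 is $1,695; credit = $8,600 − $1,695 = $6,905.
Dependent Care Credit: $311,200 is below the $360,700 cutoff, so the full $7,900 applies.
Elderly Relief Credit: $311,200 is at or below the $327,000 threshold, so the full $10,220 applies.
Total: $6,905 + $7,900 + $10,220 = $25,025.

$25,025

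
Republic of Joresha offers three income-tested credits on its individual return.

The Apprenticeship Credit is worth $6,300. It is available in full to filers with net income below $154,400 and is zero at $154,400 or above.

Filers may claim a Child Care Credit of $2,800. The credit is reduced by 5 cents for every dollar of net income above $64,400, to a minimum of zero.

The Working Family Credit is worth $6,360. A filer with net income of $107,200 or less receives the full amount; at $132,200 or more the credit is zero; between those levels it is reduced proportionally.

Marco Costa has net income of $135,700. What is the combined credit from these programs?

$6,300

Apprenticeship Credit: $135,700 is below the $154,400 cutoff, so the full $6,300 applies.
Child Care Credit: 5% of the $71,300 excess over $64,400 is $3,565 ≥ base, so the credit is $0.
Working Family Credit: $135,700 is at or above $132,200, so the credit is $0.
Total: $6,300 + $0 + $0 = $6,300.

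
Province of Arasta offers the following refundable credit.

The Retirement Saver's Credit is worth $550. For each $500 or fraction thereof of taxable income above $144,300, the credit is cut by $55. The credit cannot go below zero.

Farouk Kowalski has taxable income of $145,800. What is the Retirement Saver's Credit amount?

$385

Retirement Saver's Credit: income exceeds $144,300 by $1,500, which is 3 full-or-partial $500 increments; reduction = 3 × $55 = $165, leaving $385.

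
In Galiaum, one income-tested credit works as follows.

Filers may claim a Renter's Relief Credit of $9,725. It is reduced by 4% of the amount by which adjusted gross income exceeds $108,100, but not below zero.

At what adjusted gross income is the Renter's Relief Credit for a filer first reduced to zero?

The credit falls by 4% of each dollar above $108,100, so it reaches zero when the excess is $9,725 / 4% = $243,125: income = $108,100 + $243,125 = $351,225.

$351,225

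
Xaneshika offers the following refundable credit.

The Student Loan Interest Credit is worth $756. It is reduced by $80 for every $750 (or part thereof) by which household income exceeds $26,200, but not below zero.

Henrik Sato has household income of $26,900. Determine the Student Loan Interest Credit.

$676

Student Loan Interest Credit: income exceeds $26,200 by $700, which is 1 full-or-partial $750 increment; reduction = 1 × $80 = $80, leaving $676.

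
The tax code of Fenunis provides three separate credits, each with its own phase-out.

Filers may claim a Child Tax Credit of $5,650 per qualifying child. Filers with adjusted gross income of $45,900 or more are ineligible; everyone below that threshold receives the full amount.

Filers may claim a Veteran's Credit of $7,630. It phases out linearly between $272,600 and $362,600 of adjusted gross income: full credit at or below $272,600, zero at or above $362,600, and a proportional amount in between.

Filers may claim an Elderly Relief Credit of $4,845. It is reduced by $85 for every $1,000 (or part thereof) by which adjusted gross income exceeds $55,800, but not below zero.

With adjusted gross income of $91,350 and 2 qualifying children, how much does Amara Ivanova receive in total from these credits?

$9,415

Child Tax Credit: base = 2 × $5,650 = $11,300. $91,350 meets or exceeds the $45,900 cutoff, so the credit is $0.
Veteran's Credit: $91,350 is at or below the $272,600 threshold, so the full $7,630 applies.
Elderly Relief Credit: income exceeds $55,800 by $35,550, which is 36 full-or-partial $1,000 increments; reduction = 36 × $85 = $3,060, leaving $1,785.
Total: $0 + $7,630 + $1,785 = $9,415.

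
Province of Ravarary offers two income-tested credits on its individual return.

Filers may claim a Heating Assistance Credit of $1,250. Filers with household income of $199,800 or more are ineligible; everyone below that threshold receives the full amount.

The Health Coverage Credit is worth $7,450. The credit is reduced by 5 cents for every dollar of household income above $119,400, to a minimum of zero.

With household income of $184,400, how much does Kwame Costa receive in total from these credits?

Heating Assistance Credit: $184,400 is below the $199,800 cutoff, so the full $1,250 applies.
Health Coverage Credit: 5% of the $65,000 excess over $119,400 is $3,250; credit = $7,450 − $3,250 = $4,200.
Total: $1,250 + $4,200 = $5,450.

$5,450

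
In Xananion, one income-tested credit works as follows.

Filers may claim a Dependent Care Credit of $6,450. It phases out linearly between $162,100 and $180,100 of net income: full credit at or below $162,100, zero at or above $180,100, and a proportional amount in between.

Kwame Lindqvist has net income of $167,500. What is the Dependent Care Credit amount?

Dependent Care Credit: $167,500 is $5,400 into a $18,000 phase-out range, leaving 12,600/18,000 of the credit: $6,450 × 12,600/18,000 = $4,515.

$4,515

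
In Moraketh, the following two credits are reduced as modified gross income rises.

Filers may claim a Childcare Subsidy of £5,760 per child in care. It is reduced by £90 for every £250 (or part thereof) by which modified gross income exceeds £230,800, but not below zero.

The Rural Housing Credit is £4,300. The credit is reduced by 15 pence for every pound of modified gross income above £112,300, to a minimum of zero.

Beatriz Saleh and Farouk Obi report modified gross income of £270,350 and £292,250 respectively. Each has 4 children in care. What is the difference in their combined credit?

Beatriz (£270,350): Childcare Subsidy: base = 4 × £5,760 = £23,040. income exceeds £230,800 by £39,550, which is 159 full-or-partial £250 increments; reduction = 159 × £90 = £14,310, leaving £8,730. Rural Housing Credit: 15% of the £158,050 excess over £112,300 is £23,707.50 ≥ base, so the credit is £0. total £8,730 + £0 = £8,730
Farouk (£292,250): Childcare Subsidy: base = 4 × £5,760 = £23,040. income exceeds £230,800 by £61,450, which is 246 full-or-partial £250 increments; reduction = 246 × £90 = £22,140, leaving £900. Rural Housing Credit: 15% of the £179,950 excess over £112,300 is £26,992.50 ≥ base, so the credit is £0. total £900 + £0 = £900
Difference: |£8,730 − £900| = £7,830.

£7,830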